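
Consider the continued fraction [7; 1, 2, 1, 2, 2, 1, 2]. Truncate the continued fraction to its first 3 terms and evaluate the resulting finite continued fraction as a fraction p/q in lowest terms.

Start with 2.
1 + 1/(2/1) = 1 + 1/2 = 3/2
7 + 1/(3/2) = 7 + 2/3 = 23/3

23/3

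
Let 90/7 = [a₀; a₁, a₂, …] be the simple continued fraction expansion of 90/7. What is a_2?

Repeatedly divide and take the remainder:
90 ÷ 7 → quotient 12, remainder 6
7 ÷ 6 → quotient 1, remainder 1
6 ÷ 1 → quotient 6, remainder 0

6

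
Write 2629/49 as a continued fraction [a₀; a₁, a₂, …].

⌊2629/49⌋ = 53, remainder 32
⌊49/32⌋ = 1, remainder 17
⌊32/17⌋ = 1, remainder 15
⌊17/15⌋ = 1, remainder 2
⌊15/2⌋ = 7, remainder 1
⌊2/1⌋ = 2, remainder 0

[53; 1, 1, 1, 7, 2]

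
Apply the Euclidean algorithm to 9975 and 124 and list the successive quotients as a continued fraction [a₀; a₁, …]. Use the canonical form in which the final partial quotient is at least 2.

[80; 2, 3, 1, 13]

⌊9975/124⌋ = 80, remainder 55
⌊124/55⌋ = 2, remainder 14
⌊55/14⌋ = 3, remainder 13
⌊14/13⌋ = 1, remainder 1
⌊13/1⌋ = 13, remainder 0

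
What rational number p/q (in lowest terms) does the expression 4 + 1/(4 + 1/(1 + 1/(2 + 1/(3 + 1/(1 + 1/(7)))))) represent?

Start with 7.
1 + 1/(7/1) = 1 + 1/7 = 8/7
3 + 1/(8/7) = 3 + 7/8 = 31/8
2 + 1/(31/8) = 2 + 8/31 = 70/31
1 + 1/(70/31) = 1 + 31/70 = 101/70
4 + 1/(101/70) = 4 + 70/101 = 474/101
4 + 1/(474/101) = 4 + 101/474 = 1997/474

1997/474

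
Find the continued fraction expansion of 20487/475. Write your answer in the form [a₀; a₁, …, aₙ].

Run the Euclidean algorithm, recording each quotient:
20487 ÷ 475 → quotient 43, remainder 62
475 ÷ 62 → quotient 7, remainder 41
62 ÷ 41 → quotient 1, remainder 21
41 ÷ 21 → quotient 1, remainder 20
21 ÷ 20 → quotient 1, remainder 1
20 ÷ 1 → quotient 20, remainder 0

[43; 7, 1, 1, 1, 20]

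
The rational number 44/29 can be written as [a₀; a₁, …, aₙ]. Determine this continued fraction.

[1; 1, 1, 14]

⌊44/29⌋ = 1, remainder 15
⌊29/15⌋ = 1, remainder 14
⌊15/14⌋ = 1, remainder 1
⌊14/1⌋ = 14, remainder 0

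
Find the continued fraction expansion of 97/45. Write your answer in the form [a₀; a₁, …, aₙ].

97 = 2·45 + 7, so a_0 = 2
45 = 6·7 + 3, so a_1 = 6
7 = 2·3 + 1, so a_2 = 2
3 = 3·1 + 0, so a_3 = 3

[2; 6, 2, 3]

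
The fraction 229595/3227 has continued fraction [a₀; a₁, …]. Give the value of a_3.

3

229595 ÷ 3227 → quotient 71, remainder 478
3227 ÷ 478 → quotient 6, remainder 359
478 ÷ 359 → quotient 1, remainder 119
359 ÷ 119 → quotient 3, remainder 2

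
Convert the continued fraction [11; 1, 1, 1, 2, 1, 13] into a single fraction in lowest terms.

1757/151

Start with 13.
1 + 1/(13/1) = 1 + 1/13 = 14/13
2 + 1/(14/13) = 2 + 13/14 = 41/14
1 + 1/(41/14) = 1 + 14/41 = 55/41
1 + 1/(55/41) = 1 + 41/55 = 96/55
1 + 1/(96/55) = 1 + 55/96 = 151/96
11 + 1/(151/96) = 11 + 96/151 = 1757/151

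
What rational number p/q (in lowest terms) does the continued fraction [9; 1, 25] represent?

Work from the innermost term outward:
Start with 25.
1 + 1/(25/1) = 1 + 1/25 = 26/25
9 + 1/(26/25) = 9 + 25/26 = 259/26

259/26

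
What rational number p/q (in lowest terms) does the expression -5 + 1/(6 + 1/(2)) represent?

Start with 2.
6 + 1/(2/1) = 6 + 1/2 = 13/2
-5 + 1/(13/2) = -5 + 2/13 = -63/13

-63/13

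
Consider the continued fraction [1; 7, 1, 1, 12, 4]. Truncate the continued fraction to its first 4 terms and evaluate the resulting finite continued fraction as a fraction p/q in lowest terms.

Use the convergent recurrence hₖ = aₖ·hₖ₋₁ + hₖ₋₂ (and likewise for the denominators kₖ):
a_0 = 1: 1/1
a_1 = 7: 8/7
a_2 = 1: 9/8
a_3 = 1: 17/15

17/15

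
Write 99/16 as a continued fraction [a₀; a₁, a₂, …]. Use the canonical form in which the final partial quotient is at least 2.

⌊99/16⌋ = 6, remainder 3
⌊16/3⌋ = 5, remainder 1
⌊3/1⌋ = 3, remainder 0

[6; 5, 3]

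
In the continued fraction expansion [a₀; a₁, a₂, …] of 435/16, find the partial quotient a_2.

Repeatedly divide and take the remainder:
⌊435/16⌋ = 27, remainder 3
⌊16/3⌋ = 5, remainder 1
⌊3/1⌋ = 3, remainder 0

3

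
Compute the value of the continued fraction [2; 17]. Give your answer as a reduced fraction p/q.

Start with 17.
2 + 1/(17/1) = 2 + 1/17 = 35/17

35/17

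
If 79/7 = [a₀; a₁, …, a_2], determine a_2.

Run the Euclidean algorithm, recording each quotient:
79 ÷ 7 → quotient 11, remainder 2
7 ÷ 2 → quotient 3, remainder 1
2 ÷ 1 → quotient 2, remainder 0

2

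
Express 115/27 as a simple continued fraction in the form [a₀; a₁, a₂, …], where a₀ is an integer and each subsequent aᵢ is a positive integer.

Apply division with remainder until the remainder is 0:
⌊115/27⌋ = 4, remainder 7
⌊27/7⌋ = 3, remainder 6
⌊7/6⌋ = 1, remainder 1
⌊6/1⌋ = 6, remainder 0

[4; 3, 1, 6]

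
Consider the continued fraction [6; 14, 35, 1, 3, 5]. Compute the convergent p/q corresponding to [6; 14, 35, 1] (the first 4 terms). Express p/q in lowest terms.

3066/505

Start with 1.
35 + 1/(1/1) = 35 + 1/1 = 36/1
14 + 1/(36/1) = 14 + 1/36 = 505/36
6 + 1/(505/36) = 6 + 36/505 = 3066/505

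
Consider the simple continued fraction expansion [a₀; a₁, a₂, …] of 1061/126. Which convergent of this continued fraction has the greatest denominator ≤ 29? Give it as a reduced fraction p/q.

160/19

List convergents until the denominator exceeds the bound:
a_0 = 8: 8/1  (≤ bound)
a_1 = 2: 17/2  (≤ bound)
a_2 = 2: 42/5  (≤ bound)
a_3 = 1: 59/7  (≤ bound)
a_4 = 1: 101/12  (≤ bound)
a_5 = 1: 160/19  (≤ bound)
a_6 = 6: 1061/126  (> 29, stop)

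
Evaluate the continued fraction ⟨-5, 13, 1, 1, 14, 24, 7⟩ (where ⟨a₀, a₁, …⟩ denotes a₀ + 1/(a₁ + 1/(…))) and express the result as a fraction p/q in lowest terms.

Collapse the nested fraction from the inside out:
Start with 7.
24 + 1/(7/1) = 24 + 1/7 = 169/7
14 + 1/(169/7) = 14 + 7/169 = 2373/169
1 + 1/(2373/169) = 1 + 169/2373 = 2542/2373
1 + 1/(2542/2373) = 1 + 2373/2542 = 4915/2542
13 + 1/(4915/2542) = 13 + 2542/4915 = 66437/4915
-5 + 1/(66437/4915) = -5 + 4915/66437 = -327270/66437

-327270/66437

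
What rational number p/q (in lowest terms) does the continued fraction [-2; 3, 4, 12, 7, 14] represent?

-26939/15923

Starting at the tail and folding back:
Start with 14.
7 + 1/(14/1) = 7 + 1/14 = 99/14
12 + 1/(99/14) = 12 + 14/99 = 1202/99
4 + 1/(1202/99) = 4 + 99/1202 = 4907/1202
3 + 1/(4907/1202) = 3 + 1202/4907 = 15923/4907
-2 + 1/(15923/4907) = -2 + 4907/15923 = -26939/15923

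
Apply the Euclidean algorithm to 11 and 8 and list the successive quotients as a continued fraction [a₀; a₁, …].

[1; 2, 1, 2]

Apply division with remainder until the remainder is 0:
⌊11/8⌋ = 1, remainder 3
⌊8/3⌋ = 2, remainder 2
⌊3/2⌋ = 1, remainder 1
⌊2/1⌋ = 2, remainder 0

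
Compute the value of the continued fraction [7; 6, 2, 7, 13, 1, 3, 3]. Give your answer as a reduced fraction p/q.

Start with 3.
3 + 1/(3/1) = 3 + 1/3 = 10/3
1 + 1/(10/3) = 1 + 3/10 = 13/10
13 + 1/(13/10) = 13 + 10/13 = 179/13
7 + 1/(179/13) = 7 + 13/179 = 1266/179
2 + 1/(1266/179) = 2 + 179/1266 = 2711/1266
6 + 1/(2711/1266) = 6 + 1266/2711 = 17532/2711
7 + 1/(17532/2711) = 7 + 2711/17532 = 125435/17532

125435/17532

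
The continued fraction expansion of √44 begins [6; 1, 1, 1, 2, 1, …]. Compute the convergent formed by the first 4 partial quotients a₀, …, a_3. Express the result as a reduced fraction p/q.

20/3

Start with 1.
1 + 1/(1/1) = 1 + 1/1 = 2/1
1 + 1/(2/1) = 1 + 1/2 = 3/2
6 + 1/(3/2) = 6 + 2/3 = 20/3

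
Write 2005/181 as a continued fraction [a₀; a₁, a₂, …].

[11; 12, 1, 13]

Repeatedly divide and take the remainder:
2005 = 11·181 + 14, so a_0 = 11
181 = 12·14 + 13, so a_1 = 12
14 = 1·13 + 1, so a_2 = 1
13 = 13·1 + 0, so a_3 = 13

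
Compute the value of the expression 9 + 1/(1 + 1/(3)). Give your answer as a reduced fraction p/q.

39/4

Build up convergents one term at a time:
a_0 = 9: 9/1
a_1 = 1: 10/1
a_2 = 3: 39/4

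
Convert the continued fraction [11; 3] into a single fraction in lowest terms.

34/3

Start with 3.
11 + 1/(3/1) = 11 + 1/3 = 34/3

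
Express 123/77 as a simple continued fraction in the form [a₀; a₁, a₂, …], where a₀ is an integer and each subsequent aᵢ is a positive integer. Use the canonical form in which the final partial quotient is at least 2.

123 ÷ 77 → quotient 1, remainder 46
77 ÷ 46 → quotient 1, remainder 31
46 ÷ 31 → quotient 1, remainder 15
31 ÷ 15 → quotient 2, remainder 1
15 ÷ 1 → quotient 15, remainder 0

[1; 1, 1, 2, 15]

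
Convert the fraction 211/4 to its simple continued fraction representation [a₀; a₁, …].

211 ÷ 4 → quotient 52, remainder 3
4 ÷ 3 → quotient 1, remainder 1
3 ÷ 1 → quotient 3, remainder 0

[52; 1, 3]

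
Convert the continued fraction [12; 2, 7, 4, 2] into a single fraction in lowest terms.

1733/139

a_0 = 12: 12/1
a_1 = 2: 25/2
a_2 = 7: 187/15
a_3 = 4: 773/62
a_4 = 2: 1733/139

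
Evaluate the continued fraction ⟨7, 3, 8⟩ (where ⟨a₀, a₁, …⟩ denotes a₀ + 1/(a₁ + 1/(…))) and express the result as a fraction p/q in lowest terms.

183/25

Start with 8.
3 + 1/(8/1) = 3 + 1/8 = 25/8
7 + 1/(25/8) = 7 + 8/25 = 183/25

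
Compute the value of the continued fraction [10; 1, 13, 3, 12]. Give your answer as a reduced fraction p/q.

5793/530

Work from the innermost term outward:
Start with 12.
3 + 1/(12/1) = 3 + 1/12 = 37/12
13 + 1/(37/12) = 13 + 12/37 = 493/37
1 + 1/(493/37) = 1 + 37/493 = 530/493
10 + 1/(530/493) = 10 + 493/530 = 5793/530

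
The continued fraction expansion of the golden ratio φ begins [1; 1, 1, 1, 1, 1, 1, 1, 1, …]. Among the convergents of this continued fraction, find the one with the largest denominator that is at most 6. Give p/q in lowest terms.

a_0 = 1: 1/1  (≤ bound)
a_1 = 1: 2/1  (≤ bound)
a_2 = 1: 3/2  (≤ bound)
a_3 = 1: 5/3  (≤ bound)
a_4 = 1: 8/5  (≤ bound)
a_5 = 1: 13/8  (> 6, stop)

8/5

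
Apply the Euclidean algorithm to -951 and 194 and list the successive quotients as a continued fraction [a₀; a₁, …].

[-5; 10, 4, 1, 3]

⌊-951/194⌋ = -5, remainder 19
⌊194/19⌋ = 10, remainder 4
⌊19/4⌋ = 4, remainder 3
⌊4/3⌋ = 1, remainder 1
⌊3/1⌋ = 3, remainder 0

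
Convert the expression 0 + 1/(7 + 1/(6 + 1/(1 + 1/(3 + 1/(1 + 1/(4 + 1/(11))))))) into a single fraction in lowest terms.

Build up convergents one term at a time:
a_0 = 0: 0/1
a_1 = 7: 1/7
a_2 = 6: 6/43
a_3 = 1: 7/50
a_4 = 3: 27/193
a_5 = 1: 34/243
a_6 = 4: 163/1165
a_7 = 11: 1827/13058

1827/13058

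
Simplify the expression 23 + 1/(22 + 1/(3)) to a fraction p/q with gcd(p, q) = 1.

Start with 3.
22 + 1/(3/1) = 22 + 1/3 = 67/3
23 + 1/(67/3) = 23 + 3/67 = 1544/67

1544/67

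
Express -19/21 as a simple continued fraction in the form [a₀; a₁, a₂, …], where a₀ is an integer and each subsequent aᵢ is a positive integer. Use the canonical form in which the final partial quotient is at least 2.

[-1; 10, 2]

⌊-19/21⌋ = -1, remainder 2
⌊21/2⌋ = 10, remainder 1
⌊2/1⌋ = 2, remainder 0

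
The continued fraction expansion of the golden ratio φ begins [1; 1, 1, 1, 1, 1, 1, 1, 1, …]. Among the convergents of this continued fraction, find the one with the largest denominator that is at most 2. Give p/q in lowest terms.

List convergents until the denominator exceeds the bound:
a_0 = 1: 1/1  (≤ bound)
a_1 = 1: 2/1  (≤ bound)
a_2 = 1: 3/2  (≤ bound)
a_3 = 1: 5/3  (> 2, stop)

3/2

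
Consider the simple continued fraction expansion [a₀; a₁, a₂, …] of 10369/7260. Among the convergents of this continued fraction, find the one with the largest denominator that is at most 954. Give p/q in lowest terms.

607/425

List convergents until the denominator exceeds the bound:
a_0 = 1: 1/1  (≤ bound)
a_1 = 2: 3/2  (≤ bound)
a_2 = 2: 7/5  (≤ bound)
a_3 = 1: 10/7  (≤ bound)
a_4 = 60: 607/425  (≤ bound)
a_5 = 3: 1831/1282  (> 954, stop)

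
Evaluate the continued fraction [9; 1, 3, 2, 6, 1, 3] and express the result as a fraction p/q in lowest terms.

Start with 3.
1 + 1/(3/1) = 1 + 1/3 = 4/3
6 + 1/(4/3) = 6 + 3/4 = 27/4
2 + 1/(27/4) = 2 + 4/27 = 58/27
3 + 1/(58/27) = 3 + 27/58 = 201/58
1 + 1/(201/58) = 1 + 58/201 = 259/201
9 + 1/(259/201) = 9 + 201/259 = 2532/259

2532/259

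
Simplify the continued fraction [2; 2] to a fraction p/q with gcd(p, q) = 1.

Start with 2.
2 + 1/(2/1) = 2 + 1/2 = 5/2

5/2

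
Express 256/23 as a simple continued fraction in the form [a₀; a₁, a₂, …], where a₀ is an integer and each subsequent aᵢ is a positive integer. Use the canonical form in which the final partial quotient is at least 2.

[11; 7, 1, 2]

Run the Euclidean algorithm, recording each quotient:
256 = 11·23 + 3, so a_0 = 11
23 = 7·3 + 2, so a_1 = 7
3 = 1·2 + 1, so a_2 = 1
2 = 2·1 + 0, so a_3 = 2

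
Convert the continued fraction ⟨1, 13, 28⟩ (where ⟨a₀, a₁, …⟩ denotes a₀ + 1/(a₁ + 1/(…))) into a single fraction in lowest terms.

393/365

Start with 28.
13 + 1/(28/1) = 13 + 1/28 = 365/28
1 + 1/(365/28) = 1 + 28/365 = 393/365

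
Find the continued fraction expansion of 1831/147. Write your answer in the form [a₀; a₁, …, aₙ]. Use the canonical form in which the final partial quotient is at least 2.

Repeatedly divide and take the remainder:
1831 ÷ 147 → quotient 12, remainder 67
147 ÷ 67 → quotient 2, remainder 13
67 ÷ 13 → quotient 5, remainder 2
13 ÷ 2 → quotient 6, remainder 1
2 ÷ 1 → quotient 2, remainder 0

[12; 2, 5, 6, 2]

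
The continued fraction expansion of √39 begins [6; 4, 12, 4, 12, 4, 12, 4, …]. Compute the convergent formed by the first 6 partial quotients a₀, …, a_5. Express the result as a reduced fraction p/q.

62425/9996

Start with 4.
12 + 1/(4/1) = 12 + 1/4 = 49/4
4 + 1/(49/4) = 4 + 4/49 = 200/49
12 + 1/(200/49) = 12 + 49/200 = 2449/200
4 + 1/(2449/200) = 4 + 200/2449 = 9996/2449
6 + 1/(9996/2449) = 6 + 2449/9996 = 62425/9996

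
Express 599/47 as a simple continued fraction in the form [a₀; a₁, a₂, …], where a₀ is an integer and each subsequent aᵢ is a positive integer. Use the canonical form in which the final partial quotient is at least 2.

Apply division with remainder until the remainder is 0:
⌊599/47⌋ = 12, remainder 35
⌊47/35⌋ = 1, remainder 12
⌊35/12⌋ = 2, remainder 11
⌊12/11⌋ = 1, remainder 1
⌊11/1⌋ = 11, remainder 0

[12; 1, 2, 1, 11]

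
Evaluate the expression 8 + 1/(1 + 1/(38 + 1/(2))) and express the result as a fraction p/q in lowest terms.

709/79

a_0 = 8: 8/1
a_1 = 1: 9/1
a_2 = 38: 350/39
a_3 = 2: 709/79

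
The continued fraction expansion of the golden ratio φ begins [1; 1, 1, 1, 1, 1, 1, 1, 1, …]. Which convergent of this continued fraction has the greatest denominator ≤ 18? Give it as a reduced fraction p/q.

21/13

a_0 = 1: 1/1  (≤ bound)
a_1 = 1: 2/1  (≤ bound)
a_2 = 1: 3/2  (≤ bound)
a_3 = 1: 5/3  (≤ bound)
a_4 = 1: 8/5  (≤ bound)
a_5 = 1: 13/8  (≤ bound)
a_6 = 1: 21/13  (≤ bound)
a_7 = 1: 34/21  (> 18, stop)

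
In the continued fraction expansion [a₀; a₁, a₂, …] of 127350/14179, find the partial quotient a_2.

53

⌊127350/14179⌋ = 8, remainder 13918
⌊14179/13918⌋ = 1, remainder 261
⌊13918/261⌋ = 53, remainder 85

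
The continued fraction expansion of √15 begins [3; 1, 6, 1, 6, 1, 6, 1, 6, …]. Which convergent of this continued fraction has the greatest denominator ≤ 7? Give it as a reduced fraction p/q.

27/7

List convergents until the denominator exceeds the bound:
a_0 = 3: 3/1  (≤ bound)
a_1 = 1: 4/1  (≤ bound)
a_2 = 6: 27/7  (≤ bound)
a_3 = 1: 31/8  (> 7, stop)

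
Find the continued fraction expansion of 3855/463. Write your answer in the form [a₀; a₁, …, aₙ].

3855 ÷ 463 → quotient 8, remainder 151
463 ÷ 151 → quotient 3, remainder 10
151 ÷ 10 → quotient 15, remainder 1
10 ÷ 1 → quotient 10, remainder 0

[8; 3, 15, 10]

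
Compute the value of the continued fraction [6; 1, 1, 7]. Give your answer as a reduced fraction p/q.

Start with 7.
1 + 1/(7/1) = 1 + 1/7 = 8/7
1 + 1/(8/7) = 1 + 7/8 = 15/8
6 + 1/(15/8) = 6 + 8/15 = 98/15

98/15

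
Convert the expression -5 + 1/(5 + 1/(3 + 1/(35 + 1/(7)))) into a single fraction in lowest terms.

-19110/3971

Compute successive convergents:
a_0 = -5: -5/1
a_1 = 5: -24/5
a_2 = 3: -77/16
a_3 = 35: -2719/565
a_4 = 7: -19110/3971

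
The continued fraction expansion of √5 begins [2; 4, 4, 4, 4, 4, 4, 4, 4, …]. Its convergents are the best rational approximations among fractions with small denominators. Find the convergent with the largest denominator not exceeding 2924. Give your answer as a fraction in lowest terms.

a_0 = 2: 2/1  (≤ bound)
a_1 = 4: 9/4  (≤ bound)
a_2 = 4: 38/17  (≤ bound)
a_3 = 4: 161/72  (≤ bound)
a_4 = 4: 682/305  (≤ bound)
a_5 = 4: 2889/1292  (≤ bound)
a_6 = 4: 12238/5473  (> 2924, stop)

2889/1292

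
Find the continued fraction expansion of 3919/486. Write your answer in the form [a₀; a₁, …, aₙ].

[8; 15, 1, 2, 10]

Apply division with remainder until the remainder is 0:
3919 ÷ 486 → quotient 8, remainder 31
486 ÷ 31 → quotient 15, remainder 21
31 ÷ 21 → quotient 1, remainder 10
21 ÷ 10 → quotient 2, remainder 1
10 ÷ 1 → quotient 10, remainder 0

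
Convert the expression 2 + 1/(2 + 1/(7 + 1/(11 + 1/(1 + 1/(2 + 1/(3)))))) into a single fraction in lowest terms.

4379/1775

Start with 3.
2 + 1/(3/1) = 2 + 1/3 = 7/3
1 + 1/(7/3) = 1 + 3/7 = 10/7
11 + 1/(10/7) = 11 + 7/10 = 117/10
7 + 1/(117/10) = 7 + 10/117 = 829/117
2 + 1/(829/117) = 2 + 117/829 = 1775/829
2 + 1/(1775/829) = 2 + 829/1775 = 4379/1775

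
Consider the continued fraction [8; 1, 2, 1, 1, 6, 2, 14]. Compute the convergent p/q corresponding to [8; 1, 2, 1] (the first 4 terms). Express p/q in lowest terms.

35/4

a_0 = 8: 8/1
a_1 = 1: 9/1
a_2 = 2: 26/3
a_3 = 1: 35/4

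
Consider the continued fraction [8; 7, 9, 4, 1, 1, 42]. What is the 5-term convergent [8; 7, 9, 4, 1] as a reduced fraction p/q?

a_0 = 8: 8/1
a_1 = 7: 57/7
a_2 = 9: 521/64
a_3 = 4: 2141/263
a_4 = 1: 2662/327

2662/327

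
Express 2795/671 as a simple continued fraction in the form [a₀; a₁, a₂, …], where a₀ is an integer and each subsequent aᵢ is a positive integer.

Run the Euclidean algorithm, recording each quotient:
⌊2795/671⌋ = 4, remainder 111
⌊671/111⌋ = 6, remainder 5
⌊111/5⌋ = 22, remainder 1
⌊5/1⌋ = 5, remainder 0

[4; 6, 22, 5]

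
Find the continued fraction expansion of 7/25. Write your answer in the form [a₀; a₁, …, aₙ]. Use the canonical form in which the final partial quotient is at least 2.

[0; 3, 1, 1, 3]

7 ÷ 25 → quotient 0, remainder 7
25 ÷ 7 → quotient 3, remainder 4
7 ÷ 4 → quotient 1, remainder 3
4 ÷ 3 → quotient 1, remainder 1
3 ÷ 1 → quotient 3, remainder 0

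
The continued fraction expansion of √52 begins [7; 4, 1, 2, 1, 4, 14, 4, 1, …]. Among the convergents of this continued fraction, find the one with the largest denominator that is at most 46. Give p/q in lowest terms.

a_0 = 7: 7/1  (≤ bound)
a_1 = 4: 29/4  (≤ bound)
a_2 = 1: 36/5  (≤ bound)
a_3 = 2: 101/14  (≤ bound)
a_4 = 1: 137/19  (≤ bound)
a_5 = 4: 649/90  (> 46, stop)

137/19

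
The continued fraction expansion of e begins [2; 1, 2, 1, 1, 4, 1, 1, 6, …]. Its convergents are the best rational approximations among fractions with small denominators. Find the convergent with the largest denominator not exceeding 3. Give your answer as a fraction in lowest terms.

8/3

a_0 = 2: 2/1  (≤ bound)
a_1 = 1: 3/1  (≤ bound)
a_2 = 2: 8/3  (≤ bound)
a_3 = 1: 11/4  (> 3, stop)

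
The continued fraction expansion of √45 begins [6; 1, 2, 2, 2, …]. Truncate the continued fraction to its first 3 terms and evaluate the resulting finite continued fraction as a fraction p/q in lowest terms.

20/3

Build up convergents one term at a time:
a_0 = 6: 6/1
a_1 = 1: 7/1
a_2 = 2: 20/3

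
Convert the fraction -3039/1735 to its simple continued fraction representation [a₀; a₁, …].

Repeatedly divide and take the remainder:
⌊-3039/1735⌋ = -2, remainder 431
⌊1735/431⌋ = 4, remainder 11
⌊431/11⌋ = 39, remainder 2
⌊11/2⌋ = 5, remainder 1
⌊2/1⌋ = 2, remainder 0

[-2; 4, 39, 5, 2]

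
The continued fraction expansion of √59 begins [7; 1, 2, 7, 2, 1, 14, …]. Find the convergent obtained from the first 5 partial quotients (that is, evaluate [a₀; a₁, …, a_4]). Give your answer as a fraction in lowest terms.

361/47

Work from the innermost term outward:
Start with 2.
7 + 1/(2/1) = 7 + 1/2 = 15/2
2 + 1/(15/2) = 2 + 2/15 = 32/15
1 + 1/(32/15) = 1 + 15/32 = 47/32
7 + 1/(47/32) = 7 + 32/47 = 361/47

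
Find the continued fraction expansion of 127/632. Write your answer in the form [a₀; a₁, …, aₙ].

[0; 4, 1, 41, 3]

Repeatedly divide and take the remainder:
⌊127/632⌋ = 0, remainder 127
⌊632/127⌋ = 4, remainder 124
⌊127/124⌋ = 1, remainder 3
⌊124/3⌋ = 41, remainder 1
⌊3/1⌋ = 3, remainder 0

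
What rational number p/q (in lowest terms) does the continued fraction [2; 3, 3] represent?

Work from the innermost term outward:
Start with 3.
3 + 1/(3/1) = 3 + 1/3 = 10/3
2 + 1/(10/3) = 2 + 3/10 = 23/10

23/10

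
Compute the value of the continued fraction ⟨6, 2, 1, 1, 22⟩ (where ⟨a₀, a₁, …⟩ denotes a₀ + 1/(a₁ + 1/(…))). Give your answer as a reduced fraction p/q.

Start with 22.
1 + 1/(22/1) = 1 + 1/22 = 23/22
1 + 1/(23/22) = 1 + 22/23 = 45/23
2 + 1/(45/23) = 2 + 23/45 = 113/45
6 + 1/(113/45) = 6 + 45/113 = 723/113

723/113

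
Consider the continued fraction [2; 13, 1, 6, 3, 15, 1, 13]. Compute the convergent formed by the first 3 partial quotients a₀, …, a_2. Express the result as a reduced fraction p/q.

Start with 1.
13 + 1/(1/1) = 13 + 1/1 = 14/1
2 + 1/(14/1) = 2 + 1/14 = 29/14

29/14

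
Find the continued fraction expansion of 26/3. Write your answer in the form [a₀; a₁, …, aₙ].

26 ÷ 3 → quotient 8, remainder 2
3 ÷ 2 → quotient 1, remainder 1
2 ÷ 1 → quotient 2, remainder 0

[8; 1, 2]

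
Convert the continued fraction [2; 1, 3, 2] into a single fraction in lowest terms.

25/9

Work from the innermost term outward:
Start with 2.
3 + 1/(2/1) = 3 + 1/2 = 7/2
1 + 1/(7/2) = 1 + 2/7 = 9/7
2 + 1/(9/7) = 2 + 7/9 = 25/9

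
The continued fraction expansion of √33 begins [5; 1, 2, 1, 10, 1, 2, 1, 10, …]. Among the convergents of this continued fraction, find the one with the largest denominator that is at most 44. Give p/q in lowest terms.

a_0 = 5: 5/1  (≤ bound)
a_1 = 1: 6/1  (≤ bound)
a_2 = 2: 17/3  (≤ bound)
a_3 = 1: 23/4  (≤ bound)
a_4 = 10: 247/43  (≤ bound)
a_5 = 1: 270/47  (> 44, stop)

247/43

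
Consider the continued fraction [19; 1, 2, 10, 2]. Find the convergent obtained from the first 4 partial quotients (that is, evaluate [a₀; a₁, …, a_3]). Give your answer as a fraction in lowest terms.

610/31

a_0 = 19: 19/1
a_1 = 1: 20/1
a_2 = 2: 59/3
a_3 = 10: 610/31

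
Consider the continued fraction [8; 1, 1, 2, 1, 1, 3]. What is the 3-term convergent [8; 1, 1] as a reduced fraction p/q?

17/2

Start with 1.
1 + 1/(1/1) = 1 + 1/1 = 2/1
8 + 1/(2/1) = 8 + 1/2 = 17/2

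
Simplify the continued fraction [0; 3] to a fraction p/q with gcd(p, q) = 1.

1/3

a_0 = 0: 0/1
a_1 = 3: 1/3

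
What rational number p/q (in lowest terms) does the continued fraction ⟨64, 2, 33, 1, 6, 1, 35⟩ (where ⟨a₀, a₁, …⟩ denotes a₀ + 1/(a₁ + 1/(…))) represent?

1272506/19731

Start with 35.
1 + 1/(35/1) = 1 + 1/35 = 36/35
6 + 1/(36/35) = 6 + 35/36 = 251/36
1 + 1/(251/36) = 1 + 36/251 = 287/251
33 + 1/(287/251) = 33 + 251/287 = 9722/287
2 + 1/(9722/287) = 2 + 287/9722 = 19731/9722
64 + 1/(19731/9722) = 64 + 9722/19731 = 1272506/19731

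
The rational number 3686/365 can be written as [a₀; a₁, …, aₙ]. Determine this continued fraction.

[10; 10, 7, 5]

Repeatedly divide and take the remainder:
3686 ÷ 365 → quotient 10, remainder 36
365 ÷ 36 → quotient 10, remainder 5
36 ÷ 5 → quotient 7, remainder 1
5 ÷ 1 → quotient 5, remainder 0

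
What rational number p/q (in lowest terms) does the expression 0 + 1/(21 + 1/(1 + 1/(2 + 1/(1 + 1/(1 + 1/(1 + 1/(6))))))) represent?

73/1586

Work from the innermost term outward:
Start with 6.
1 + 1/(6/1) = 1 + 1/6 = 7/6
1 + 1/(7/6) = 1 + 6/7 = 13/7
1 + 1/(13/7) = 1 + 7/13 = 20/13
2 + 1/(20/13) = 2 + 13/20 = 53/20
1 + 1/(53/20) = 1 + 20/53 = 73/53
21 + 1/(73/53) = 21 + 53/73 = 1586/73
0 + 1/(1586/73) = 0 + 73/1586 = 73/1586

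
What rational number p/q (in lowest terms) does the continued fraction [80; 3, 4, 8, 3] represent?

26823/334

Use the convergent recurrence hₖ = aₖ·hₖ₋₁ + hₖ₋₂ (and likewise for the denominators kₖ):
a_0 = 80: 80/1
a_1 = 3: 241/3
a_2 = 4: 1044/13
a_3 = 8: 8593/107
a_4 = 3: 26823/334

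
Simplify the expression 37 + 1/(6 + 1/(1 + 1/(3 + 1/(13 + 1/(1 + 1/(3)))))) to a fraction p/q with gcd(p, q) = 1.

a_0 = 37: 37/1
a_1 = 6: 223/6
a_2 = 1: 260/7
a_3 = 3: 1003/27
a_4 = 13: 13299/358
a_5 = 1: 14302/385
a_6 = 3: 56205/1513

56205/1513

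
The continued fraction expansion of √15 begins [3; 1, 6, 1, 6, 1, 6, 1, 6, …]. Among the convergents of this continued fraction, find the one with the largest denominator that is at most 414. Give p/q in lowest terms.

244/63

List convergents until the denominator exceeds the bound:
a_0 = 3: 3/1  (≤ bound)
a_1 = 1: 4/1  (≤ bound)
a_2 = 6: 27/7  (≤ bound)
a_3 = 1: 31/8  (≤ bound)
a_4 = 6: 213/55  (≤ bound)
a_5 = 1: 244/63  (≤ bound)
a_6 = 6: 1677/433  (> 414, stop)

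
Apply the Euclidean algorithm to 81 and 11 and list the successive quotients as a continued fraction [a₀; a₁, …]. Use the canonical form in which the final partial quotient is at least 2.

[7; 2, 1, 3]

Run the Euclidean algorithm, recording each quotient:
81 ÷ 11 → quotient 7, remainder 4
11 ÷ 4 → quotient 2, remainder 3
4 ÷ 3 → quotient 1, remainder 1
3 ÷ 1 → quotient 3, remainder 0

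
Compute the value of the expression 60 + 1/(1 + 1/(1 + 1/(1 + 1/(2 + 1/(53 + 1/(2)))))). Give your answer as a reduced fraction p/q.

52259/862

Start with 2.
53 + 1/(2/1) = 53 + 1/2 = 107/2
2 + 1/(107/2) = 2 + 2/107 = 216/107
1 + 1/(216/107) = 1 + 107/216 = 323/216
1 + 1/(323/216) = 1 + 216/323 = 539/323
1 + 1/(539/323) = 1 + 323/539 = 862/539
60 + 1/(862/539) = 60 + 539/862 = 52259/862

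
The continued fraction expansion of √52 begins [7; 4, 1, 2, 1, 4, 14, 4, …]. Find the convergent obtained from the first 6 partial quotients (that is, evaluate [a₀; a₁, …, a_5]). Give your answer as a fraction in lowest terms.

Compute successive convergents:
a_0 = 7: 7/1
a_1 = 4: 29/4
a_2 = 1: 36/5
a_3 = 2: 101/14
a_4 = 1: 137/19
a_5 = 4: 649/90

649/90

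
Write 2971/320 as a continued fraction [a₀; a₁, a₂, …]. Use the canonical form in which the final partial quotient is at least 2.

Run the Euclidean algorithm, recording each quotient:
⌊2971/320⌋ = 9, remainder 91
⌊320/91⌋ = 3, remainder 47
⌊91/47⌋ = 1, remainder 44
⌊47/44⌋ = 1, remainder 3
⌊44/3⌋ = 14, remainder 2
⌊3/2⌋ = 1, remainder 1
⌊2/1⌋ = 2, remainder 0

[9; 3, 1, 1, 14, 1, 2]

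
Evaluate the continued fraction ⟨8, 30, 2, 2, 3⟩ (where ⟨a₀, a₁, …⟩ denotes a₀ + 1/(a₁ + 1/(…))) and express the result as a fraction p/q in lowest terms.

Start with 3.
2 + 1/(3/1) = 2 + 1/3 = 7/3
2 + 1/(7/3) = 2 + 3/7 = 17/7
30 + 1/(17/7) = 30 + 7/17 = 517/17
8 + 1/(517/17) = 8 + 17/517 = 4153/517

4153/517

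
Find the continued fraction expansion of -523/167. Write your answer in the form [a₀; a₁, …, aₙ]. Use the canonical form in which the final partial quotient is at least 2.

[-4; 1, 6, 1, 1, 2, 4]

⌊-523/167⌋ = -4, remainder 145
⌊167/145⌋ = 1, remainder 22
⌊145/22⌋ = 6, remainder 13
⌊22/13⌋ = 1, remainder 9
⌊13/9⌋ = 1, remainder 4
⌊9/4⌋ = 2, remainder 1
⌊4/1⌋ = 4, remainder 0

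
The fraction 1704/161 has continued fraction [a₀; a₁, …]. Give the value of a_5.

13

⌊1704/161⌋ = 10, remainder 94
⌊161/94⌋ = 1, remainder 67
⌊94/67⌋ = 1, remainder 27
⌊67/27⌋ = 2, remainder 13
⌊27/13⌋ = 2, remainder 1
⌊13/1⌋ = 13, remainder 0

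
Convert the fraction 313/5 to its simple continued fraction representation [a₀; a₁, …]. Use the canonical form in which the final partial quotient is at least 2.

[62; 1, 1, 2]

313 = 62·5 + 3, so a_0 = 62
5 = 1·3 + 2, so a_1 = 1
3 = 1·2 + 1, so a_2 = 1
2 = 2·1 + 0, so a_3 = 2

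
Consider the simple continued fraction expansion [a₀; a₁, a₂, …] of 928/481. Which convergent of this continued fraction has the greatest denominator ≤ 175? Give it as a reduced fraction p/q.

a_0 = 1: 1/1  (≤ bound)
a_1 = 1: 2/1  (≤ bound)
a_2 = 13: 27/14  (≤ bound)
a_3 = 6: 164/85  (≤ bound)
a_4 = 1: 191/99  (≤ bound)
a_5 = 4: 928/481  (> 175, stop)

191/99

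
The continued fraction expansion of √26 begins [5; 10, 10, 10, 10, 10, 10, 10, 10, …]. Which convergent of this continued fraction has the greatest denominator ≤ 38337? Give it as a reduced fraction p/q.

List convergents until the denominator exceeds the bound:
a_0 = 5: 5/1  (≤ bound)
a_1 = 10: 51/10  (≤ bound)
a_2 = 10: 515/101  (≤ bound)
a_3 = 10: 5201/1020  (≤ bound)
a_4 = 10: 52525/10301  (≤ bound)
a_5 = 10: 530451/104030  (> 38337, stop)

52525/10301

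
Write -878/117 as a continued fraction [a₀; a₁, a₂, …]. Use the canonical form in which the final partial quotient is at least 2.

[-8; 2, 58]

Repeatedly divide and take the remainder:
⌊-878/117⌋ = -8, remainder 58
⌊117/58⌋ = 2, remainder 1
⌊58/1⌋ = 58, remainder 0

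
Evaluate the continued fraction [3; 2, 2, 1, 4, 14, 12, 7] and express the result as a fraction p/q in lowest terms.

137301/40096

a_0 = 3: 3/1
a_1 = 2: 7/2
a_2 = 2: 17/5
a_3 = 1: 24/7
a_4 = 4: 113/33
a_5 = 14: 1606/469
a_6 = 12: 19385/5661
a_7 = 7: 137301/40096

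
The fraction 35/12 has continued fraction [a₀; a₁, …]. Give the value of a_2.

11

Run the Euclidean algorithm, recording each quotient:
⌊35/12⌋ = 2, remainder 11
⌊12/11⌋ = 1, remainder 1
⌊11/1⌋ = 11, remainder 0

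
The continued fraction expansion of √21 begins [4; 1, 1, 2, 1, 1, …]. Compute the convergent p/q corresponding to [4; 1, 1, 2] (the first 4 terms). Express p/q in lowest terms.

23/5

Build up convergents one term at a time:
a_0 = 4: 4/1
a_1 = 1: 5/1
a_2 = 1: 9/2
a_3 = 2: 23/5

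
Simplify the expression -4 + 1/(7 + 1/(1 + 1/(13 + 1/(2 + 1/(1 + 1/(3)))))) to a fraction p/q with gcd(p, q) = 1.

Use the convergent recurrence hₖ = aₖ·hₖ₋₁ + hₖ₋₂ (and likewise for the denominators kₖ):
a_0 = -4: -4/1
a_1 = 7: -27/7
a_2 = 1: -31/8
a_3 = 13: -430/111
a_4 = 2: -891/230
a_5 = 1: -1321/341
a_6 = 3: -4854/1253

-4854/1253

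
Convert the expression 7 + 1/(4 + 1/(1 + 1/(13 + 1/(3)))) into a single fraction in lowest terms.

Start with 3.
13 + 1/(3/1) = 13 + 1/3 = 40/3
1 + 1/(40/3) = 1 + 3/40 = 43/40
4 + 1/(43/40) = 4 + 40/43 = 212/43
7 + 1/(212/43) = 7 + 43/212 = 1527/212

1527/212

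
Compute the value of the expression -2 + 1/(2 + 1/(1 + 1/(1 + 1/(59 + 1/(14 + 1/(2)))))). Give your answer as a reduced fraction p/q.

-13849/8652

a_0 = -2: -2/1
a_1 = 2: -3/2
a_2 = 1: -5/3
a_3 = 1: -8/5
a_4 = 59: -477/298
a_5 = 14: -6686/4177
a_6 = 2: -13849/8652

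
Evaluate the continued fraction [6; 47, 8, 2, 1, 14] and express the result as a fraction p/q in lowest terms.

Build up convergents one term at a time:
a_0 = 6: 6/1
a_1 = 47: 283/47
a_2 = 8: 2270/377
a_3 = 2: 4823/801
a_4 = 1: 7093/1178
a_5 = 14: 104125/17293

104125/17293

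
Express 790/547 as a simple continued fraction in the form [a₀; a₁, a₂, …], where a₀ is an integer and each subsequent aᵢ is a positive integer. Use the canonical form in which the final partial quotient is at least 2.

790 = 1·547 + 243, so a_0 = 1
547 = 2·243 + 61, so a_1 = 2
243 = 3·61 + 60, so a_2 = 3
61 = 1·60 + 1, so a_3 = 1
60 = 60·1 + 0, so a_4 = 60

[1; 2, 3, 1, 60]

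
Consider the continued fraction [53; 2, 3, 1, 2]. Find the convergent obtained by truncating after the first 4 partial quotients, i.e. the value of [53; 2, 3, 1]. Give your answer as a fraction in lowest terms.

481/9

Compute successive convergents:
a_0 = 53: 53/1
a_1 = 2: 107/2
a_2 = 3: 374/7
a_3 = 1: 481/9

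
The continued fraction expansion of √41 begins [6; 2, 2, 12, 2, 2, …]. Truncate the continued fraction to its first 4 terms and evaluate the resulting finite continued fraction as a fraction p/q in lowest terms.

397/62

Start with 12.
2 + 1/(12/1) = 2 + 1/12 = 25/12
2 + 1/(25/12) = 2 + 12/25 = 62/25
6 + 1/(62/25) = 6 + 25/62 = 397/62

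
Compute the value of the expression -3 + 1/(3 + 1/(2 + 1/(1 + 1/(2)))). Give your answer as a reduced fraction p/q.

Compute successive convergents:
a_0 = -3: -3/1
a_1 = 3: -8/3
a_2 = 2: -19/7
a_3 = 1: -27/10
a_4 = 2: -73/27

-73/27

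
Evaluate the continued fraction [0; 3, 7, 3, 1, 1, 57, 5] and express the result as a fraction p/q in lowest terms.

14731/46215

Start with 5.
57 + 1/(5/1) = 57 + 1/5 = 286/5
1 + 1/(286/5) = 1 + 5/286 = 291/286
1 + 1/(291/286) = 1 + 286/291 = 577/291
3 + 1/(577/291) = 3 + 291/577 = 2022/577
7 + 1/(2022/577) = 7 + 577/2022 = 14731/2022
3 + 1/(14731/2022) = 3 + 2022/14731 = 46215/14731
0 + 1/(46215/14731) = 0 + 14731/46215 = 14731/46215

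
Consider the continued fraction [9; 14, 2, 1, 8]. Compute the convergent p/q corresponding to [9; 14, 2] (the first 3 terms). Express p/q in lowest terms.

a_0 = 9: 9/1
a_1 = 14: 127/14
a_2 = 2: 263/29

263/29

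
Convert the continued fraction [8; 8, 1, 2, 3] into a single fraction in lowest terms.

Compute successive convergents:
a_0 = 8: 8/1
a_1 = 8: 65/8
a_2 = 1: 73/9
a_3 = 2: 211/26
a_4 = 3: 706/87

706/87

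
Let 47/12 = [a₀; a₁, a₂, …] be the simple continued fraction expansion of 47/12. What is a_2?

11

Apply division with remainder until the remainder is 0:
47 ÷ 12 → quotient 3, remainder 11
12 ÷ 11 → quotient 1, remainder 1
11 ÷ 1 → quotient 11, remainder 0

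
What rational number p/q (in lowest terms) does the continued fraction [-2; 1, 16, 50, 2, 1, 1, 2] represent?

Build up convergents one term at a time:
a_0 = -2: -2/1
a_1 = 1: -1/1
a_2 = 16: -18/17
a_3 = 50: -901/851
a_4 = 2: -1820/1719
a_5 = 1: -2721/2570
a_6 = 1: -4541/4289
a_7 = 2: -11803/11148

-11803/11148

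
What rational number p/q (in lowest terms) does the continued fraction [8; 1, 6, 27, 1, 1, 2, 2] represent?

20630/2329

a_0 = 8: 8/1
a_1 = 1: 9/1
a_2 = 6: 62/7
a_3 = 27: 1683/190
a_4 = 1: 1745/197
a_5 = 1: 3428/387
a_6 = 2: 8601/971
a_7 = 2: 20630/2329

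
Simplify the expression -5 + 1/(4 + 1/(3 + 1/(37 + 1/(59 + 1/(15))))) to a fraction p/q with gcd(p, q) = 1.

-2050248/429905

Build up convergents one term at a time:
a_0 = -5: -5/1
a_1 = 4: -19/4
a_2 = 3: -62/13
a_3 = 37: -2313/485
a_4 = 59: -136529/28628
a_5 = 15: -2050248/429905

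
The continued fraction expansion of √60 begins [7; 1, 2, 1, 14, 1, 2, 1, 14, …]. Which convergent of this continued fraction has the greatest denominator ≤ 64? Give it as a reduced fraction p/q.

488/63

List convergents until the denominator exceeds the bound:
a_0 = 7: 7/1  (≤ bound)
a_1 = 1: 8/1  (≤ bound)
a_2 = 2: 23/3  (≤ bound)
a_3 = 1: 31/4  (≤ bound)
a_4 = 14: 457/59  (≤ bound)
a_5 = 1: 488/63  (≤ bound)
a_6 = 2: 1433/185  (> 64, stop)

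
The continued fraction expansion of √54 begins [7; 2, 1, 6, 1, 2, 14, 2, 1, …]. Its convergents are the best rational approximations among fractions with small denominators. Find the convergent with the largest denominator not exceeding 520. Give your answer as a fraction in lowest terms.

List convergents until the denominator exceeds the bound:
a_0 = 7: 7/1  (≤ bound)
a_1 = 2: 15/2  (≤ bound)
a_2 = 1: 22/3  (≤ bound)
a_3 = 6: 147/20  (≤ bound)
a_4 = 1: 169/23  (≤ bound)
a_5 = 2: 485/66  (≤ bound)
a_6 = 14: 6959/947  (> 520, stop)

485/66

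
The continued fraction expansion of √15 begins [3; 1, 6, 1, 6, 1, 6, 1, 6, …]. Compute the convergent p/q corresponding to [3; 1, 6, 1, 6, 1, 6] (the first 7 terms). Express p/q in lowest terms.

a_0 = 3: 3/1
a_1 = 1: 4/1
a_2 = 6: 27/7
a_3 = 1: 31/8
a_4 = 6: 213/55
a_5 = 1: 244/63
a_6 = 6: 1677/433

1677/433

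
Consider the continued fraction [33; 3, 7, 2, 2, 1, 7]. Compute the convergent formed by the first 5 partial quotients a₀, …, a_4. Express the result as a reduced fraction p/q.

3865/116

a_0 = 33: 33/1
a_1 = 3: 100/3
a_2 = 7: 733/22
a_3 = 2: 1566/47
a_4 = 2: 3865/116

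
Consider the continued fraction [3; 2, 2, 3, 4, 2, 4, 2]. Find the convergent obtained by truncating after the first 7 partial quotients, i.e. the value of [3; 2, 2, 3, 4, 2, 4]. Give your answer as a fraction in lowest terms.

2473/725

a_0 = 3: 3/1
a_1 = 2: 7/2
a_2 = 2: 17/5
a_3 = 3: 58/17
a_4 = 4: 249/73
a_5 = 2: 556/163
a_6 = 4: 2473/725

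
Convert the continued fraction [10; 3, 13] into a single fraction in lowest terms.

Work from the innermost term outward:
Start with 13.
3 + 1/(13/1) = 3 + 1/13 = 40/13
10 + 1/(40/13) = 10 + 13/40 = 413/40

413/40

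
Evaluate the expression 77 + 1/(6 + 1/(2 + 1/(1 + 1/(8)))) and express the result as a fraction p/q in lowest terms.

a_0 = 77: 77/1
a_1 = 6: 463/6
a_2 = 2: 1003/13
a_3 = 1: 1466/19
a_4 = 8: 12731/165

12731/165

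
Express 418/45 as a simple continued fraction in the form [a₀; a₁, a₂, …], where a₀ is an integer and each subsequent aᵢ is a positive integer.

418 ÷ 45 → quotient 9, remainder 13
45 ÷ 13 → quotient 3, remainder 6
13 ÷ 6 → quotient 2, remainder 1
6 ÷ 1 → quotient 6, remainder 0

[9; 3, 2, 6]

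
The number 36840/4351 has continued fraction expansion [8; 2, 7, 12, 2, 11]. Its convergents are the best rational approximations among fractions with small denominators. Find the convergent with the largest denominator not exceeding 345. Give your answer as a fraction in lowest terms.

a_0 = 8: 8/1  (≤ bound)
a_1 = 2: 17/2  (≤ bound)
a_2 = 7: 127/15  (≤ bound)
a_3 = 12: 1541/182  (≤ bound)
a_4 = 2: 3209/379  (> 345, stop)

1541/182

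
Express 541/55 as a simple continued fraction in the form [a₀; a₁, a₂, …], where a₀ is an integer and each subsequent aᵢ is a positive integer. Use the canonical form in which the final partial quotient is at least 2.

[9; 1, 5, 9]

Repeatedly divide and take the remainder:
541 = 9·55 + 46, so a_0 = 9
55 = 1·46 + 9, so a_1 = 1
46 = 5·9 + 1, so a_2 = 5
9 = 9·1 + 0, so a_3 = 9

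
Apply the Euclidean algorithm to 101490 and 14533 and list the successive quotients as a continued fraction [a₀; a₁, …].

Apply division with remainder until the remainder is 0:
101490 = 6·14533 + 14292, so a_0 = 6
14533 = 1·14292 + 241, so a_1 = 1
14292 = 59·241 + 73, so a_2 = 59
241 = 3·73 + 22, so a_3 = 3
73 = 3·22 + 7, so a_4 = 3
22 = 3·7 + 1, so a_5 = 3
7 = 7·1 + 0, so a_6 = 7

[6; 1, 59, 3, 3, 3, 7]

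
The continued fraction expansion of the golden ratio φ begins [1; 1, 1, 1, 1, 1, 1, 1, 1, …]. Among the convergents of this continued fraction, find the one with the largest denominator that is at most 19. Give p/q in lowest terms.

21/13

a_0 = 1: 1/1  (≤ bound)
a_1 = 1: 2/1  (≤ bound)
a_2 = 1: 3/2  (≤ bound)
a_3 = 1: 5/3  (≤ bound)
a_4 = 1: 8/5  (≤ bound)
a_5 = 1: 13/8  (≤ bound)
a_6 = 1: 21/13  (≤ bound)
a_7 = 1: 34/21  (> 19, stop)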